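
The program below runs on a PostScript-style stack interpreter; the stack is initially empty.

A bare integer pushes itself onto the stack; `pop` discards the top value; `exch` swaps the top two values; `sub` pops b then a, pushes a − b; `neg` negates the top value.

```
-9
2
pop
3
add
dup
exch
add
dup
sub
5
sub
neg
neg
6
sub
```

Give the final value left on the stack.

-11

-9   -> -9
2    -> -9 2
pop  -> -9
3    -> -9 3
add  -> -6
dup  -> -6 -6
exch -> -6 -6
add  -> -12
dup  -> -12 -12
sub  -> 0
5    -> 0 5
sub  -> -5
neg  -> 5
neg  -> -5
6    -> -5 6
sub  -> -11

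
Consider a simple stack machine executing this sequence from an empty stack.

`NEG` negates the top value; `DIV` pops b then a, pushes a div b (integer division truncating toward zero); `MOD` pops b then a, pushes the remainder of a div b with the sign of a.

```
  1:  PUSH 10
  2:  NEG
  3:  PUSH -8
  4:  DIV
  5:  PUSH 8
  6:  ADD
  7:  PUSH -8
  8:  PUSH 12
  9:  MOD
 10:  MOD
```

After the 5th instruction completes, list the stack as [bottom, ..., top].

PUSH 10 → 10
NEG     → -10
PUSH -8 → -10 -8
DIV     → 1
PUSH 8  → 1 8

[1, 8]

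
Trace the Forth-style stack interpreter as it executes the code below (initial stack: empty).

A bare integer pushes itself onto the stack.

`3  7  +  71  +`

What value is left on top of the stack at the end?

81

3   [3]
7   [3, 7]
+   [10]
71  [10, 71]
+   [81]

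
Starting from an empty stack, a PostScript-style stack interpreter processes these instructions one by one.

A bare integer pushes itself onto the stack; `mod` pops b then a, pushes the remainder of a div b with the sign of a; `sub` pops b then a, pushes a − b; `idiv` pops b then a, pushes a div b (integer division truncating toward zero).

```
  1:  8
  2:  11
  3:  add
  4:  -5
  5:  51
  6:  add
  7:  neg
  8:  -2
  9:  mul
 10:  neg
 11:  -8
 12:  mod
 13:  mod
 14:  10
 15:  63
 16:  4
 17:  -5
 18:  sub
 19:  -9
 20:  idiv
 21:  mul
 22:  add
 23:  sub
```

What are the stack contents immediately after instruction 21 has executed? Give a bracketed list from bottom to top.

[3, 10, -63]

8     8
11    8 11
add   19
-5    19 -5
51    19 -5 51
add   19 46
neg   19 -46
-2    19 -46 -2
mul   19 92
neg   19 -92
-8    19 -92 -8
mod   19 -4
mod   3
10    3 10
63    3 10 63
4     3 10 63 4
-5    3 10 63 4 -5
sub   3 10 63 9
-9    3 10 63 9 -9
idiv  3 10 63 -1
mul   3 10 -63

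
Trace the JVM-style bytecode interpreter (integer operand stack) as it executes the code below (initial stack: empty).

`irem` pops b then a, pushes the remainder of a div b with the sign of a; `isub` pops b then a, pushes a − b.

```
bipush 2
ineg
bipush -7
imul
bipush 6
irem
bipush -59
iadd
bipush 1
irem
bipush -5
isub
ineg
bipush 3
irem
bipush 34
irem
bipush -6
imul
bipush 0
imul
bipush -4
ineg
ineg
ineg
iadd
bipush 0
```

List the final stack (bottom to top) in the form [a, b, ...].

[4, 0]

bipush 2    [2]
ineg        [-2]
bipush -7   [-2, -7]
imul        [14]
bipush 6    [14, 6]
irem        [2]
bipush -59  [2, -59]
iadd        [-57]
bipush 1    [-57, 1]
irem        [0]
bipush -5   [0, -5]
isub        [5]
ineg        [-5]
bipush 3    [-5, 3]
irem        [-2]
bipush 34   [-2, 34]
irem        [-2]
bipush -6   [-2, -6]
imul        [12]
bipush 0    [12, 0]
imul        [0]
bipush -4   [0, -4]
ineg        [0, 4]
ineg        [0, -4]
ineg        [0, 4]
iadd        [4]
bipush 0    [4, 0]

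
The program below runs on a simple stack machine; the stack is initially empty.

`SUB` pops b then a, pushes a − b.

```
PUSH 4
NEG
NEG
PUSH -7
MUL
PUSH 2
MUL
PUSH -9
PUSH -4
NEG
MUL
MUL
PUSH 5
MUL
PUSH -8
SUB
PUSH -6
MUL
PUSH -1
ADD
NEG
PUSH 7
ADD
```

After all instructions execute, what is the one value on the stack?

60536

PUSH 4   4
NEG      -4
NEG      4
PUSH -7  4 -7
MUL      -28
PUSH 2   -28 2
MUL      -56
PUSH -9  -56 -9
PUSH -4  -56 -9 -4
NEG      -56 -9 4
MUL      -56 -36
MUL      2016
PUSH 5   2016 5
MUL      10080
PUSH -8  10080 -8
SUB      10088
PUSH -6  10088 -6
MUL      -60528
PUSH -1  -60528 -1
ADD      -60529
NEG      60529
PUSH 7   60529 7
ADD      60536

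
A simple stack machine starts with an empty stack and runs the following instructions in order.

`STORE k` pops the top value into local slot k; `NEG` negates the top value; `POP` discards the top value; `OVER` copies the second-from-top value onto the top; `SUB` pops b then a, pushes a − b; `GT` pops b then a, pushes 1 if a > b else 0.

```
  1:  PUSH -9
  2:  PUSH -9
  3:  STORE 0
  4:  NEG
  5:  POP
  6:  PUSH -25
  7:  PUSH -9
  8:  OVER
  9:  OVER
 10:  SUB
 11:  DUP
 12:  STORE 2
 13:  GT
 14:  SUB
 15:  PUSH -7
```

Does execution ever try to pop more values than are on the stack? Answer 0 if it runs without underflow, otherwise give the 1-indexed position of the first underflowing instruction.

0

PUSH -9  -> [-9]
PUSH -9  -> [-9, -9]
STORE 0  -> [-9]
NEG      -> [9]
POP      -> []
PUSH -25 -> [-25]
PUSH -9  -> [-25, -9]
OVER     -> [-25, -9, -25]
OVER     -> [-25, -9, -25, -9]
SUB      -> [-25, -9, -16]
DUP      -> [-25, -9, -16, -16]
STORE 2  -> [-25, -9, -16]
GT       -> [-25, 1]
SUB      -> [-26]
PUSH -7  -> [-26, -7]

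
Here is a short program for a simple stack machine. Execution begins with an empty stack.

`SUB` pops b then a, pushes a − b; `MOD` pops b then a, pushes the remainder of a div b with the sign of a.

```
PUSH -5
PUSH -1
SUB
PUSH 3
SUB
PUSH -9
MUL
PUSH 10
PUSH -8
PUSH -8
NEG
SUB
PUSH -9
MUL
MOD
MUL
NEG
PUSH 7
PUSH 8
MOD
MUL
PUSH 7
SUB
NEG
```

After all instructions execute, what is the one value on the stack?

PUSH -5  -5
PUSH -1  -5 -1
SUB      -4
PUSH 3   -4 3
SUB      -7
PUSH -9  -7 -9
MUL      63
PUSH 10  63 10
PUSH -8  63 10 -8
PUSH -8  63 10 -8 -8
NEG      63 10 -8 8
SUB      63 10 -16
PUSH -9  63 10 -16 -9
MUL      63 10 144
MOD      63 10
MUL      630
NEG      -630
PUSH 7   -630 7
PUSH 8   -630 7 8
MOD      -630 7
MUL      -4410
PUSH 7   -4410 7
SUB      -4417
NEG      4417

4417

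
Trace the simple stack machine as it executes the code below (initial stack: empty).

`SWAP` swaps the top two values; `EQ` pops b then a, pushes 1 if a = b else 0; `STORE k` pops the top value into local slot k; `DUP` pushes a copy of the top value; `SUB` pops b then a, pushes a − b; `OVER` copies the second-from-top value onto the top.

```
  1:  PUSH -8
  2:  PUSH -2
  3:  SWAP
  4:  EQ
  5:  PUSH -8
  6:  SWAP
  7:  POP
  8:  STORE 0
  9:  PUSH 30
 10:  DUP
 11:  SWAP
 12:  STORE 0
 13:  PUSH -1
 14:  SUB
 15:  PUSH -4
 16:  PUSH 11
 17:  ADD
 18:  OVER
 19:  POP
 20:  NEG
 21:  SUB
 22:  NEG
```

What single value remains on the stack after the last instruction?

PUSH -8 → [-8]
PUSH -2 → [-8, -2]
SWAP    → [-2, -8]
EQ      → [0]
PUSH -8 → [0, -8]
SWAP    → [-8, 0]
POP     → [-8]
STORE 0 → []
PUSH 30 → [30]
DUP     → [30, 30]
SWAP    → [30, 30]
STORE 0 → [30]
PUSH -1 → [30, -1]
SUB     → [31]
PUSH -4 → [31, -4]
PUSH 11 → [31, -4, 11]
ADD     → [31, 7]
OVER    → [31, 7, 31]
POP     → [31, 7]
NEG     → [31, -7]
SUB     → [38]
NEG     → [-38]

-38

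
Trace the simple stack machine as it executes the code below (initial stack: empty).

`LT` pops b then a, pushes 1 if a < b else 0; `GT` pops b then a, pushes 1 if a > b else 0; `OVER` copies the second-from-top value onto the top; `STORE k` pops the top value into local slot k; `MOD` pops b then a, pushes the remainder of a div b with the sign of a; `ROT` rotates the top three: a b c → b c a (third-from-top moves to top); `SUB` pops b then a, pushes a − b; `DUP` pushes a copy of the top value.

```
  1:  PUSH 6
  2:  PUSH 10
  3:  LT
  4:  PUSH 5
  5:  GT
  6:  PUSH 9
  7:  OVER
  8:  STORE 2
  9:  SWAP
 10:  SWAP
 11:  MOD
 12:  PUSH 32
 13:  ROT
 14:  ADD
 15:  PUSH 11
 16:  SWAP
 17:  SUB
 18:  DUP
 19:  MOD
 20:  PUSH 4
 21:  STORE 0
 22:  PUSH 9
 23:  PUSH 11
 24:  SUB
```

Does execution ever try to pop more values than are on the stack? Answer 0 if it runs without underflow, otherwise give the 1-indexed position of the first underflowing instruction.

13

PUSH 6  → 6
PUSH 10 → 6 10
LT      → 1
PUSH 5  → 1 5
GT      → 0
PUSH 9  → 0 9
OVER    → 0 9 0
STORE 2 → 0 9
SWAP    → 9 0
SWAP    → 0 9
MOD     → 0
PUSH 32 → 0 32
ROT  — needs 3 operands, stack has 2 → underflow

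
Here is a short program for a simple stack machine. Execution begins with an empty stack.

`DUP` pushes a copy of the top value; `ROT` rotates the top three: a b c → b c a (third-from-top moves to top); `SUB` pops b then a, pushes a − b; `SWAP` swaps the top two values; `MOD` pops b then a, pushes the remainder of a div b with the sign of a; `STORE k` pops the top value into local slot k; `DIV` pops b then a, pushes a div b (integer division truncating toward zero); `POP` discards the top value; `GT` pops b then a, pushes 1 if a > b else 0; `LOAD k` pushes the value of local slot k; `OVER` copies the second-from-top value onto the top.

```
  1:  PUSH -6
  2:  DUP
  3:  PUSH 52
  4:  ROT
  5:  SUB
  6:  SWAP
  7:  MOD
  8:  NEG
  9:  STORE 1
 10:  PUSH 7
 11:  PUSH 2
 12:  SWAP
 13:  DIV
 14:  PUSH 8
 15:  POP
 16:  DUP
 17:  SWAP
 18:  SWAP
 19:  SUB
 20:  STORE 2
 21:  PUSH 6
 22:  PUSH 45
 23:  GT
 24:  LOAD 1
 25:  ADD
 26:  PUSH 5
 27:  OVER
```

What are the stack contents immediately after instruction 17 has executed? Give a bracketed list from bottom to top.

[0, 0]

PUSH -6 : -6
DUP     : -6 -6
PUSH 52 : -6 -6 52
ROT     : -6 52 -6
SUB     : -6 58
SWAP    : 58 -6
MOD     : 4
NEG     : -4
STORE 1 : (empty)
PUSH 7  : 7
PUSH 2  : 7 2
SWAP    : 2 7
DIV     : 0
PUSH 8  : 0 8
POP     : 0
DUP     : 0 0
SWAP    : 0 0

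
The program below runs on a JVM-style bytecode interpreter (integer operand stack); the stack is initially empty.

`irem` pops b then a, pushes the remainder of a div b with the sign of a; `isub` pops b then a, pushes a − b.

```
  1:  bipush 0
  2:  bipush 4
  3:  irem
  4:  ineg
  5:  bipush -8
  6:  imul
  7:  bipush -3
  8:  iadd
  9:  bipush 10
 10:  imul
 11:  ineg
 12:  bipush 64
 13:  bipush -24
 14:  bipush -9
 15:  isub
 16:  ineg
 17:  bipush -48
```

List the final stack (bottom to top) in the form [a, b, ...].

bipush 0   -> [0]
bipush 4   -> [0, 4]
irem       -> [0]
ineg       -> [0]
bipush -8  -> [0, -8]
imul       -> [0]
bipush -3  -> [0, -3]
iadd       -> [-3]
bipush 10  -> [-3, 10]
imul       -> [-30]
ineg       -> [30]
bipush 64  -> [30, 64]
bipush -24 -> [30, 64, -24]
bipush -9  -> [30, 64, -24, -9]
isub       -> [30, 64, -15]
ineg       -> [30, 64, 15]
bipush -48 -> [30, 64, 15, -48]

[30, 64, 15, -48]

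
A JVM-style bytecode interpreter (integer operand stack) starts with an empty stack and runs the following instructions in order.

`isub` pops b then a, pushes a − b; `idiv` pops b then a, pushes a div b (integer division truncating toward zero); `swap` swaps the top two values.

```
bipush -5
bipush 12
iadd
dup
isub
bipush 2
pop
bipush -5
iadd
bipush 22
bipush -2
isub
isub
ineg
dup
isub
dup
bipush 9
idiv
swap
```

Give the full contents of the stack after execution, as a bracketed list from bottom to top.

bipush -5 → -5
bipush 12 → -5 12
iadd      → 7
dup       → 7 7
isub      → 0
bipush 2  → 0 2
pop       → 0
bipush -5 → 0 -5
iadd      → -5
bipush 22 → -5 22
bipush -2 → -5 22 -2
isub      → -5 24
isub      → -29
ineg      → 29
dup       → 29 29
isub      → 0
dup       → 0 0
bipush 9  → 0 0 9
idiv      → 0 0
swap      → 0 0

[0, 0]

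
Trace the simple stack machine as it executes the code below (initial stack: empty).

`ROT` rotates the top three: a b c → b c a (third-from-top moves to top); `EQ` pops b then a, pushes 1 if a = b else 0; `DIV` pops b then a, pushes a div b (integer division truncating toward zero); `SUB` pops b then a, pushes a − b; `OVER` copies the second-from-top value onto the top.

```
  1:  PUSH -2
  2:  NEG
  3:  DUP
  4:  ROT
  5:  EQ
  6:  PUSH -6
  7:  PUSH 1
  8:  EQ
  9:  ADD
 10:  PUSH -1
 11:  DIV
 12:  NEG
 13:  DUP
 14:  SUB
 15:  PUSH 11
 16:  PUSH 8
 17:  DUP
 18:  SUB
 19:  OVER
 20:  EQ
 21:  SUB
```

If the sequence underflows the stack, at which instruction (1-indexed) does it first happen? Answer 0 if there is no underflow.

4

PUSH -2  -2
NEG      2
DUP      2 2
ROT  — needs 3 operands, stack has 2 → underflow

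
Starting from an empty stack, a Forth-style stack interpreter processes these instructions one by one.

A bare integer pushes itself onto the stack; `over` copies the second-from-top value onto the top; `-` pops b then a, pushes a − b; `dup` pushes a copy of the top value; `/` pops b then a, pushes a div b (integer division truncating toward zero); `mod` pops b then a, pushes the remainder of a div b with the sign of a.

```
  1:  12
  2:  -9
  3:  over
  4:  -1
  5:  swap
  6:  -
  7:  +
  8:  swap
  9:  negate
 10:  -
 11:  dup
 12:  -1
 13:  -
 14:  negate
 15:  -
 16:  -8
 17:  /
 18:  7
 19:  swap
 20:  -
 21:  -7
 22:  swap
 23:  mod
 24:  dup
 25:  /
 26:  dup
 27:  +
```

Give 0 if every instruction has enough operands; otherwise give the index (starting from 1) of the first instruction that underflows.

0

12     : [12]
-9     : [12, -9]
over   : [12, -9, 12]
-1     : [12, -9, 12, -1]
swap   : [12, -9, -1, 12]
-      : [12, -9, -13]
+      : [12, -22]
swap   : [-22, 12]
negate : [-22, -12]
-      : [-10]
dup    : [-10, -10]
-1     : [-10, -10, -1]
-      : [-10, -9]
negate : [-10, 9]
-      : [-19]
-8     : [-19, -8]
/      : [2]
7      : [2, 7]
swap   : [7, 2]
-      : [5]
-7     : [5, -7]
swap   : [-7, 5]
mod    : [-2]
dup    : [-2, -2]
/      : [1]
dup    : [1, 1]
+      : [2]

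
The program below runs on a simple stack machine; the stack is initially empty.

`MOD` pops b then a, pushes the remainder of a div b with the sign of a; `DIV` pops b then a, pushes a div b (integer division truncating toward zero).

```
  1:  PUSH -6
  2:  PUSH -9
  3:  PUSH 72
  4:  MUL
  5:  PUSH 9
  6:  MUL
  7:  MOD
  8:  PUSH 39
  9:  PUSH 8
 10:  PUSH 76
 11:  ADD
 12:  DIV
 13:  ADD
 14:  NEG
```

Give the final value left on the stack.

PUSH -6 -> -6
PUSH -9 -> -6 -9
PUSH 72 -> -6 -9 72
MUL     -> -6 -648
PUSH 9  -> -6 -648 9
MUL     -> -6 -5832
MOD     -> -6
PUSH 39 -> -6 39
PUSH 8  -> -6 39 8
PUSH 76 -> -6 39 8 76
ADD     -> -6 39 84
DIV     -> -6 0
ADD     -> -6
NEG     -> 6

6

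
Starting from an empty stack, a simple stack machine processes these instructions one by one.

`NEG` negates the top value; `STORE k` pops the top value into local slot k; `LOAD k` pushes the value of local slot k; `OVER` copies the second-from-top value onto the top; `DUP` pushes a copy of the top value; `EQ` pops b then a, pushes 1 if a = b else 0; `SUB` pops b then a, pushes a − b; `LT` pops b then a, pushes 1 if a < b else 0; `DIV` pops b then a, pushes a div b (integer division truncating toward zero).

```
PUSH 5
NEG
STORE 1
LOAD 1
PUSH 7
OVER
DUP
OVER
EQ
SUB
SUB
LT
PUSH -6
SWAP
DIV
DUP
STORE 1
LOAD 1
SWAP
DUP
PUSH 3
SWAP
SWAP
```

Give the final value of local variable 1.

PUSH 5  → [5]
NEG     → [-5]
STORE 1 → []
LOAD 1  → [-5]
PUSH 7  → [-5, 7]
OVER    → [-5, 7, -5]
DUP     → [-5, 7, -5, -5]
OVER    → [-5, 7, -5, -5, -5]
EQ      → [-5, 7, -5, 1]
SUB     → [-5, 7, -6]
SUB     → [-5, 13]
LT      → [1]
PUSH -6 → [1, -6]
SWAP    → [-6, 1]
DIV     → [-6]
DUP     → [-6, -6]
STORE 1 → [-6]
LOAD 1  → [-6, -6]
SWAP    → [-6, -6]
DUP     → [-6, -6, -6]
PUSH 3  → [-6, -6, -6, 3]
SWAP    → [-6, -6, 3, -6]
SWAP    → [-6, -6, -6, 3]

-6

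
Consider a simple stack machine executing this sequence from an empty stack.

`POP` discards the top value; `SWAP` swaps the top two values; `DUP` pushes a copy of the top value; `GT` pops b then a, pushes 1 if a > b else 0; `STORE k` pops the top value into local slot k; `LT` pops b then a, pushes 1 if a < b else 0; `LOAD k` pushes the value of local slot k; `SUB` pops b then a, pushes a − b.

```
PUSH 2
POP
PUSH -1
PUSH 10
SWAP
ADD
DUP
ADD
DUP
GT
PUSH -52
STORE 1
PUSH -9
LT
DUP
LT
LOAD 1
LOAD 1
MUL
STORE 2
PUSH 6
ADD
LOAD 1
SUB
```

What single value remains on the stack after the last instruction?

58

PUSH 2   -> [2]
POP      -> []
PUSH -1  -> [-1]
PUSH 10  -> [-1, 10]
SWAP     -> [10, -1]
ADD      -> [9]
DUP      -> [9, 9]
ADD      -> [18]
DUP      -> [18, 18]
GT       -> [0]
PUSH -52 -> [0, -52]
STORE 1  -> [0]
PUSH -9  -> [0, -9]
LT       -> [0]
DUP      -> [0, 0]
LT       -> [0]
LOAD 1   -> [0, -52]
LOAD 1   -> [0, -52, -52]
MUL      -> [0, 2704]
STORE 2  -> [0]
PUSH 6   -> [0, 6]
ADD      -> [6]
LOAD 1   -> [6, -52]
SUB      -> [58]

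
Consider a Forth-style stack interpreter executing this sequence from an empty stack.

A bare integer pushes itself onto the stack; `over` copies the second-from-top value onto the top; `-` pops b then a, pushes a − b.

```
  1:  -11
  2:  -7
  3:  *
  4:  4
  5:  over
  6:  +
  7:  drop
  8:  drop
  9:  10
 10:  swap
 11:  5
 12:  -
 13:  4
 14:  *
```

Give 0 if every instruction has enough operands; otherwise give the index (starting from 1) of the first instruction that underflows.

-11   -11
-7    -11 -7
*     77
4     77 4
over  77 4 77
+     77 81
drop  77
drop  (empty)
10    10
swap  — needs 2 operands, stack has 1 → underflow

10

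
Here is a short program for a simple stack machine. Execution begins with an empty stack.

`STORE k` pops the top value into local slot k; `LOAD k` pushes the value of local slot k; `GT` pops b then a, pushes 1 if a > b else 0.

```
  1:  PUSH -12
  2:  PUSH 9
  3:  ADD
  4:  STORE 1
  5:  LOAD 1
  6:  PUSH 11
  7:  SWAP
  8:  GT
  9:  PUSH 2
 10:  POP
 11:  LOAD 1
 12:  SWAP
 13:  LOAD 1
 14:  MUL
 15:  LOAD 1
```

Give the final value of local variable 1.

PUSH -12  [-12]
PUSH 9    [-12, 9]
ADD       [-3]
STORE 1   []
LOAD 1    [-3]
PUSH 11   [-3, 11]
SWAP      [11, -3]
GT        [1]
PUSH 2    [1, 2]
POP       [1]
LOAD 1    [1, -3]
SWAP      [-3, 1]
LOAD 1    [-3, 1, -3]
MUL       [-3, -3]
LOAD 1    [-3, -3, -3]

-3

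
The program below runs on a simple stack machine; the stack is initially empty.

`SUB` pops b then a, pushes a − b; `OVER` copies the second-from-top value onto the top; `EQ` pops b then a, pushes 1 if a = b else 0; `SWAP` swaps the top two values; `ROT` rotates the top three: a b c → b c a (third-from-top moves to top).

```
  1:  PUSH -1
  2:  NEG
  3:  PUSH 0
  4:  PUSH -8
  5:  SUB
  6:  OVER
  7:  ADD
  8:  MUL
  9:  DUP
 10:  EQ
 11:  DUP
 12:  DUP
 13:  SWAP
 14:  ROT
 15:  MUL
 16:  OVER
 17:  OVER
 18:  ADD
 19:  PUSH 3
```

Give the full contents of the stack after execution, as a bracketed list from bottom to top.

[1, 1, 2, 3]

PUSH -1  -1
NEG      1
PUSH 0   1 0
PUSH -8  1 0 -8
SUB      1 8
OVER     1 8 1
ADD      1 9
MUL      9
DUP      9 9
EQ       1
DUP      1 1
DUP      1 1 1
SWAP     1 1 1
ROT      1 1 1
MUL      1 1
OVER     1 1 1
OVER     1 1 1 1
ADD      1 1 2
PUSH 3   1 1 2 3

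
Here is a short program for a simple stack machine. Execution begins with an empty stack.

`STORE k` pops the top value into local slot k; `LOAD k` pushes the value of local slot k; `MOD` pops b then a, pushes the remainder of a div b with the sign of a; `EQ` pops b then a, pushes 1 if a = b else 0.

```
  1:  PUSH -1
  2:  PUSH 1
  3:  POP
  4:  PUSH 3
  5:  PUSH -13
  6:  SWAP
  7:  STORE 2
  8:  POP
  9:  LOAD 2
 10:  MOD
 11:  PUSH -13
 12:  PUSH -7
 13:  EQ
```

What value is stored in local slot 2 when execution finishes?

PUSH -1  -> -1
PUSH 1   -> -1 1
POP      -> -1
PUSH 3   -> -1 3
PUSH -13 -> -1 3 -13
SWAP     -> -1 -13 3
STORE 2  -> -1 -13
POP      -> -1
LOAD 2   -> -1 3
MOD      -> -1
PUSH -13 -> -1 -13
PUSH -7  -> -1 -13 -7
EQ       -> -1 0

3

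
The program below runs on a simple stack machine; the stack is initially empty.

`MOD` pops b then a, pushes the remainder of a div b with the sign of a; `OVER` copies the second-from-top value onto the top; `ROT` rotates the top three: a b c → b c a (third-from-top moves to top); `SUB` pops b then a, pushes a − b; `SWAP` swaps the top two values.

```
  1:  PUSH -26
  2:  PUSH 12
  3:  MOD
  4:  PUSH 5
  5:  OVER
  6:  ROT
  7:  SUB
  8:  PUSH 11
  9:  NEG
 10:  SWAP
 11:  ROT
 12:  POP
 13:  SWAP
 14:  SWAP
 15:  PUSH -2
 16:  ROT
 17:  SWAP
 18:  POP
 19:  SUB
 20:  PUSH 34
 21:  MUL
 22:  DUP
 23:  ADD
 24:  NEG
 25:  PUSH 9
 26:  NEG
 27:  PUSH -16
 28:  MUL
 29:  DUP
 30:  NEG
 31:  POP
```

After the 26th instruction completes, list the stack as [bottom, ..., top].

PUSH -26 → -26
PUSH 12  → -26 12
MOD      → -2
PUSH 5   → -2 5
OVER     → -2 5 -2
ROT      → 5 -2 -2
SUB      → 5 0
PUSH 11  → 5 0 11
NEG      → 5 0 -11
SWAP     → 5 -11 0
ROT      → -11 0 5
POP      → -11 0
SWAP     → 0 -11
SWAP     → -11 0
PUSH -2  → -11 0 -2
ROT      → 0 -2 -11
SWAP     → 0 -11 -2
POP      → 0 -11
SUB      → 11
PUSH 34  → 11 34
MUL      → 374
DUP      → 374 374
ADD      → 748
NEG      → -748
PUSH 9   → -748 9
NEG      → -748 -9

[-748, -9]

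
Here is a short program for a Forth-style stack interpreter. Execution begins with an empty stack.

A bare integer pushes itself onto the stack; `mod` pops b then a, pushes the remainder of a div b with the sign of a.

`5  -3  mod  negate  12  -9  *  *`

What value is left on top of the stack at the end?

5      -> 5
-3     -> 5 -3
mod    -> 2
negate -> -2
12     -> -2 12
-9     -> -2 12 -9
*      -> -2 -108
*      -> 216

216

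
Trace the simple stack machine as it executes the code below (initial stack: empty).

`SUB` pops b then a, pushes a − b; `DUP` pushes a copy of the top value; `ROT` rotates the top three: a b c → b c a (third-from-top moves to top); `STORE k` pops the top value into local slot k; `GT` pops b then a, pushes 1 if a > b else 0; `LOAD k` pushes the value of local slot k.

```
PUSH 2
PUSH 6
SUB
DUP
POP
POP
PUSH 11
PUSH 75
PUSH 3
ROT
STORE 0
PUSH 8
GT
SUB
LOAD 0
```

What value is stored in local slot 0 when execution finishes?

11

PUSH 2  : 2
PUSH 6  : 2 6
SUB     : -4
DUP     : -4 -4
POP     : -4
POP     : (empty)
PUSH 11 : 11
PUSH 75 : 11 75
PUSH 3  : 11 75 3
ROT     : 75 3 11
STORE 0 : 75 3
PUSH 8  : 75 3 8
GT      : 75 0
SUB     : 75
LOAD 0  : 75 11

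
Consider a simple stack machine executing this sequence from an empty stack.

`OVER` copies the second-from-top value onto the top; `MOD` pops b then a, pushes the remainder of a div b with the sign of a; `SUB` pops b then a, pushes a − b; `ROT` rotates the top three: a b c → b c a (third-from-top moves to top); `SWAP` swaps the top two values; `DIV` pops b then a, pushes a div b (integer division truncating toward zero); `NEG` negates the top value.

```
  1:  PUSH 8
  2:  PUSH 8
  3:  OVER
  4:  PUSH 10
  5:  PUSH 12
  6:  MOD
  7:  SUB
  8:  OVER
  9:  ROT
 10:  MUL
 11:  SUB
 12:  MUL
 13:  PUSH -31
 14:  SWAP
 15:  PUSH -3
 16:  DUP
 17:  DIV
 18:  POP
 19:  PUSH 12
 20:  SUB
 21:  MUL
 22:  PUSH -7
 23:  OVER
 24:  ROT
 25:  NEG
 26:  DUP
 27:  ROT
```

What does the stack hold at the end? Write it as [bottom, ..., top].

PUSH 8   -> [8]
PUSH 8   -> [8, 8]
OVER     -> [8, 8, 8]
PUSH 10  -> [8, 8, 8, 10]
PUSH 12  -> [8, 8, 8, 10, 12]
MOD      -> [8, 8, 8, 10]
SUB      -> [8, 8, -2]
OVER     -> [8, 8, -2, 8]
ROT      -> [8, -2, 8, 8]
MUL      -> [8, -2, 64]
SUB      -> [8, -66]
MUL      -> [-528]
PUSH -31 -> [-528, -31]
SWAP     -> [-31, -528]
PUSH -3  -> [-31, -528, -3]
DUP      -> [-31, -528, -3, -3]
DIV      -> [-31, -528, 1]
POP      -> [-31, -528]
PUSH 12  -> [-31, -528, 12]
SUB      -> [-31, -540]
MUL      -> [16740]
PUSH -7  -> [16740, -7]
OVER     -> [16740, -7, 16740]
ROT      -> [-7, 16740, 16740]
NEG      -> [-7, 16740, -16740]
DUP      -> [-7, 16740, -16740, -16740]
ROT      -> [-7, -16740, -16740, 16740]

[-7, -16740, -16740, 16740]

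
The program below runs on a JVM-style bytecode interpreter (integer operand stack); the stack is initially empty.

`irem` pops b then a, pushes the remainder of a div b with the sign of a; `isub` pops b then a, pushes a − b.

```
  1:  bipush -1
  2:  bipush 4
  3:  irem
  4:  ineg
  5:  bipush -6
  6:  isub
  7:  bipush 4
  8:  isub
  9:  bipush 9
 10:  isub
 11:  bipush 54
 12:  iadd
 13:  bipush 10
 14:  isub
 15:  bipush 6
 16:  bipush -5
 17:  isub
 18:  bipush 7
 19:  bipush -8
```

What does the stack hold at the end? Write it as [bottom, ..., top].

[38, 11, 7, -8]

bipush -1  -1
bipush 4   -1 4
irem       -1
ineg       1
bipush -6  1 -6
isub       7
bipush 4   7 4
isub       3
bipush 9   3 9
isub       -6
bipush 54  -6 54
iadd       48
bipush 10  48 10
isub       38
bipush 6   38 6
bipush -5  38 6 -5
isub       38 11
bipush 7   38 11 7
bipush -8  38 11 7 -8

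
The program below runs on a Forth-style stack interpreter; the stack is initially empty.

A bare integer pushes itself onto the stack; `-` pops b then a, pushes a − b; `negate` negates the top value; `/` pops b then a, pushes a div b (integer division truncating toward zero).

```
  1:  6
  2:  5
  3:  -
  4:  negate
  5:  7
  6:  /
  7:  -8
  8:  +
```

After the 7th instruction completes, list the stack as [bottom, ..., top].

6      -> [6]
5      -> [6, 5]
-      -> [1]
negate -> [-1]
7      -> [-1, 7]
/      -> [0]
-8     -> [0, -8]

[0, -8]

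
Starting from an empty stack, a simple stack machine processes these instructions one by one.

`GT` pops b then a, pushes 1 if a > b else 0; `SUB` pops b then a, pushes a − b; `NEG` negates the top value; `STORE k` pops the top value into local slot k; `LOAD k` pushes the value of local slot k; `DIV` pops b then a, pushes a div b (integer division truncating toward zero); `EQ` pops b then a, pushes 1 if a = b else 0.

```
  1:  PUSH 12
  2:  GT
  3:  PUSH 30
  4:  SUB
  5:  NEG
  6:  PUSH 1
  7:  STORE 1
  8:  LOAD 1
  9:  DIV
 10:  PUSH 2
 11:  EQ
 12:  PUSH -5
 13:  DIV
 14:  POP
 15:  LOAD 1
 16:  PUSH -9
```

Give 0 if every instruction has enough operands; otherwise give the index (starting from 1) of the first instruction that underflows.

2

PUSH 12 -> 12
GT  — needs 2 operands, stack has 1 → underflow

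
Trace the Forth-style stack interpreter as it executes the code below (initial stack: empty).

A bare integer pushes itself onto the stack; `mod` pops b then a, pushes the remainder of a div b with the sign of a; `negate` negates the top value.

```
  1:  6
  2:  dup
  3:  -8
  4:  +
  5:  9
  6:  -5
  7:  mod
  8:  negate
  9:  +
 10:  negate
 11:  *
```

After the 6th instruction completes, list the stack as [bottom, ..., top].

6   → 6
dup → 6 6
-8  → 6 6 -8
+   → 6 -2
9   → 6 -2 9
-5  → 6 -2 9 -5

[6, -2, 9, -5]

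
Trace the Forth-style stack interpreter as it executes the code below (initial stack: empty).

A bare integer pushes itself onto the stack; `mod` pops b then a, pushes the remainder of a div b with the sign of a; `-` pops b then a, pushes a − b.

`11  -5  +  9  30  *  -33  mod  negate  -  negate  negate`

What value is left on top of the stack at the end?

12

11      [11]
-5      [11, -5]
+       [6]
9       [6, 9]
30      [6, 9, 30]
*       [6, 270]
-33     [6, 270, -33]
mod     [6, 6]
negate  [6, -6]
-       [12]
negate  [-12]
negate  [12]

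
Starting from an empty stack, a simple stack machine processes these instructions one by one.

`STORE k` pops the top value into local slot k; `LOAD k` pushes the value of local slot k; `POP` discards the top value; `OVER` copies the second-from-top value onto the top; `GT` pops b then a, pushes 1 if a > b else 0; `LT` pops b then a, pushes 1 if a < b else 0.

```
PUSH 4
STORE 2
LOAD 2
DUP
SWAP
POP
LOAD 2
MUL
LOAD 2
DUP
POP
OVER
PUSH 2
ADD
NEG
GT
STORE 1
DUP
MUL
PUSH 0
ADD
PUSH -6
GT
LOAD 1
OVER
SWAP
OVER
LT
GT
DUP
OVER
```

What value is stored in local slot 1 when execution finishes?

PUSH 4   4
STORE 2  (empty)
LOAD 2   4
DUP      4 4
SWAP     4 4
POP      4
LOAD 2   4 4
MUL      16
LOAD 2   16 4
DUP      16 4 4
POP      16 4
OVER     16 4 16
PUSH 2   16 4 16 2
ADD      16 4 18
NEG      16 4 -18
GT       16 1
STORE 1  16
DUP      16 16
MUL      256
PUSH 0   256 0
ADD      256
PUSH -6  256 -6
GT       1
LOAD 1   1 1
OVER     1 1 1
SWAP     1 1 1
OVER     1 1 1 1
LT       1 1 0
GT       1 1
DUP      1 1 1
OVER     1 1 1 1

1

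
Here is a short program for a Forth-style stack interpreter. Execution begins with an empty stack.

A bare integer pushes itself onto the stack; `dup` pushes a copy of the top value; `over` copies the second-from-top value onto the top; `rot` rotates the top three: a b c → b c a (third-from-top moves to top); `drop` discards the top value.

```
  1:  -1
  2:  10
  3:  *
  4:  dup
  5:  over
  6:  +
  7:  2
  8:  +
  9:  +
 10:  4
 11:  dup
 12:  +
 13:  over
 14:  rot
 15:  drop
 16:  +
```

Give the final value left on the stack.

-20

-1   : [-1]
10   : [-1, 10]
*    : [-10]
dup  : [-10, -10]
over : [-10, -10, -10]
+    : [-10, -20]
2    : [-10, -20, 2]
+    : [-10, -18]
+    : [-28]
4    : [-28, 4]
dup  : [-28, 4, 4]
+    : [-28, 8]
over : [-28, 8, -28]
rot  : [8, -28, -28]
drop : [8, -28]
+    : [-20]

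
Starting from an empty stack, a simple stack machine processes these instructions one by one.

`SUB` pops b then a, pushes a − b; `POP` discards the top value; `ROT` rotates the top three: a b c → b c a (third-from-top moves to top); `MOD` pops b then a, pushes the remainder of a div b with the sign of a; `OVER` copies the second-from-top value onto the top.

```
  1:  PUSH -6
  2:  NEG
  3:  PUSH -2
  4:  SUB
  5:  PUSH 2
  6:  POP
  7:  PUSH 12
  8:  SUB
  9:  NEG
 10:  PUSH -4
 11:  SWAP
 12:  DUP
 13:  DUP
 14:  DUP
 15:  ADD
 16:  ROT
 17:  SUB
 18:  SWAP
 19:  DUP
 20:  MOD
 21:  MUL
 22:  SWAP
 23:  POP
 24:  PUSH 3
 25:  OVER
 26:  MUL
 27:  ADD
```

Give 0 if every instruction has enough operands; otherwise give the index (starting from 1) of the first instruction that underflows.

PUSH -6 → -6
NEG     → 6
PUSH -2 → 6 -2
SUB     → 8
PUSH 2  → 8 2
POP     → 8
PUSH 12 → 8 12
SUB     → -4
NEG     → 4
PUSH -4 → 4 -4
SWAP    → -4 4
DUP     → -4 4 4
DUP     → -4 4 4 4
DUP     → -4 4 4 4 4
ADD     → -4 4 4 8
ROT     → -4 4 8 4
SUB     → -4 4 4
SWAP    → -4 4 4
DUP     → -4 4 4 4
MOD     → -4 4 0
MUL     → -4 0
SWAP    → 0 -4
POP     → 0
PUSH 3  → 0 3
OVER    → 0 3 0
MUL     → 0 0
ADD     → 0

0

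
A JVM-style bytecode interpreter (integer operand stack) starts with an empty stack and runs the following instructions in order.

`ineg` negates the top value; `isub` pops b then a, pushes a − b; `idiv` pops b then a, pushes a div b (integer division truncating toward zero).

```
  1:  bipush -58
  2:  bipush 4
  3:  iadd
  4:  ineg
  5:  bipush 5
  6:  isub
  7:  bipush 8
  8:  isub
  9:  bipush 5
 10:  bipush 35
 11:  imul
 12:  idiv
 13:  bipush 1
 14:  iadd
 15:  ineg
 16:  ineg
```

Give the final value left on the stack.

1

bipush -58 -> [-58]
bipush 4   -> [-58, 4]
iadd       -> [-54]
ineg       -> [54]
bipush 5   -> [54, 5]
isub       -> [49]
bipush 8   -> [49, 8]
isub       -> [41]
bipush 5   -> [41, 5]
bipush 35  -> [41, 5, 35]
imul       -> [41, 175]
idiv       -> [0]
bipush 1   -> [0, 1]
iadd       -> [1]
ineg       -> [-1]
ineg       -> [1]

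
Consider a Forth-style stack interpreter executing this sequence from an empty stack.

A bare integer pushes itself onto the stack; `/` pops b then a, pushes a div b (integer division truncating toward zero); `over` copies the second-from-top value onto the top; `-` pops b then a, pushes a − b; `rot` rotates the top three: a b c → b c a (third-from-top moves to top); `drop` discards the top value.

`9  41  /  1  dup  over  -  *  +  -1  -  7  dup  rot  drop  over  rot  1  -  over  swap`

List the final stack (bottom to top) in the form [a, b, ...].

[7, 7, 7, 6]

9    -> [9]
41   -> [9, 41]
/    -> [0]
1    -> [0, 1]
dup  -> [0, 1, 1]
over -> [0, 1, 1, 1]
-    -> [0, 1, 0]
*    -> [0, 0]
+    -> [0]
-1   -> [0, -1]
-    -> [1]
7    -> [1, 7]
dup  -> [1, 7, 7]
rot  -> [7, 7, 1]
drop -> [7, 7]
over -> [7, 7, 7]
rot  -> [7, 7, 7]
1    -> [7, 7, 7, 1]
-    -> [7, 7, 6]
over -> [7, 7, 6, 7]
swap -> [7, 7, 7, 6]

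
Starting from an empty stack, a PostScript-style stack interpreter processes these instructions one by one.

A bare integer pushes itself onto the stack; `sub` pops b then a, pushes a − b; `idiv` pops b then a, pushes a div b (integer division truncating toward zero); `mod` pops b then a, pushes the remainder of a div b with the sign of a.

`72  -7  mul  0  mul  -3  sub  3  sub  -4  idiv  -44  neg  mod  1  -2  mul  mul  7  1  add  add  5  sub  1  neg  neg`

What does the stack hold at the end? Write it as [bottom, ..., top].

72   → 72
-7   → 72 -7
mul  → -504
0    → -504 0
mul  → 0
-3   → 0 -3
sub  → 3
3    → 3 3
sub  → 0
-4   → 0 -4
idiv → 0
-44  → 0 -44
neg  → 0 44
mod  → 0
1    → 0 1
-2   → 0 1 -2
mul  → 0 -2
mul  → 0
7    → 0 7
1    → 0 7 1
add  → 0 8
add  → 8
5    → 8 5
sub  → 3
1    → 3 1
neg  → 3 -1
neg  → 3 1

[3, 1]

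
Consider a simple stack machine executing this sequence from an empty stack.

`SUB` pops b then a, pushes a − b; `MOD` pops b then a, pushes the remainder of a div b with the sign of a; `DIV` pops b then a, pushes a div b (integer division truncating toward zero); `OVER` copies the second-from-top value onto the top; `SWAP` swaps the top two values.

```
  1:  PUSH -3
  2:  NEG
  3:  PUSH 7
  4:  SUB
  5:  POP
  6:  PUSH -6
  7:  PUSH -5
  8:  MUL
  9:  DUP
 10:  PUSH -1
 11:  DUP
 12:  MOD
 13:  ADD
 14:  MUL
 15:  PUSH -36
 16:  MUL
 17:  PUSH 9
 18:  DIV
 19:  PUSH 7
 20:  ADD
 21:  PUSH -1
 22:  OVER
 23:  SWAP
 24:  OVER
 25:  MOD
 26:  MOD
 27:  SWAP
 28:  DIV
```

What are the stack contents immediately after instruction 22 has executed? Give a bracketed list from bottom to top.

[-3593, -1, -3593]

PUSH -3   [-3]
NEG       [3]
PUSH 7    [3, 7]
SUB       [-4]
POP       []
PUSH -6   [-6]
PUSH -5   [-6, -5]
MUL       [30]
DUP       [30, 30]
PUSH -1   [30, 30, -1]
DUP       [30, 30, -1, -1]
MOD       [30, 30, 0]
ADD       [30, 30]
MUL       [900]
PUSH -36  [900, -36]
MUL       [-32400]
PUSH 9    [-32400, 9]
DIV       [-3600]
PUSH 7    [-3600, 7]
ADD       [-3593]
PUSH -1   [-3593, -1]
OVER      [-3593, -1, -3593]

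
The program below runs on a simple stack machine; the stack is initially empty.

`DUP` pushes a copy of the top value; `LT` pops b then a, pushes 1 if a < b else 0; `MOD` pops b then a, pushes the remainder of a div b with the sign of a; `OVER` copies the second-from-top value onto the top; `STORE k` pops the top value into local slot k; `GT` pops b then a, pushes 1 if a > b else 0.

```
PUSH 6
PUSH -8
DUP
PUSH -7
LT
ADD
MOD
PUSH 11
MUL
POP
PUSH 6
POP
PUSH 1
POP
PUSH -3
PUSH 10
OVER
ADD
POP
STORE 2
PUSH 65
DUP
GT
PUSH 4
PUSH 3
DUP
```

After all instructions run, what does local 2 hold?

PUSH 6  → 6
PUSH -8 → 6 -8
DUP     → 6 -8 -8
PUSH -7 → 6 -8 -8 -7
LT      → 6 -8 1
ADD     → 6 -7
MOD     → 6
PUSH 11 → 6 11
MUL     → 66
POP     → (empty)
PUSH 6  → 6
POP     → (empty)
PUSH 1  → 1
POP     → (empty)
PUSH -3 → -3
PUSH 10 → -3 10
OVER    → -3 10 -3
ADD     → -3 7
POP     → -3
STORE 2 → (empty)
PUSH 65 → 65
DUP     → 65 65
GT      → 0
PUSH 4  → 0 4
PUSH 3  → 0 4 3
DUP     → 0 4 3 3

-3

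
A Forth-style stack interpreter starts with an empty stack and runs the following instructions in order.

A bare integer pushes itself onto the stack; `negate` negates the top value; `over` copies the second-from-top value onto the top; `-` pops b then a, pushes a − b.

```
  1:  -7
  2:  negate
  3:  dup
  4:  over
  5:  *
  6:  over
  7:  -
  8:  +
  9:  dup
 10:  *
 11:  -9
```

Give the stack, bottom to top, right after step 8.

-7     : [-7]
negate : [7]
dup    : [7, 7]
over   : [7, 7, 7]
*      : [7, 49]
over   : [7, 49, 7]
-      : [7, 42]
+      : [49]

[49]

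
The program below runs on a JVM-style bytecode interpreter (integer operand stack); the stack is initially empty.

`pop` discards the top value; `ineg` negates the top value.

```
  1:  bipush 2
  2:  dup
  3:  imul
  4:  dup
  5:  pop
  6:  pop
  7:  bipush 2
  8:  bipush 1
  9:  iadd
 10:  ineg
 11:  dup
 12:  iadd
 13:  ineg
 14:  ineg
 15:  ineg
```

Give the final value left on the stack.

bipush 2 -> 2
dup      -> 2 2
imul     -> 4
dup      -> 4 4
pop      -> 4
pop      -> (empty)
bipush 2 -> 2
bipush 1 -> 2 1
iadd     -> 3
ineg     -> -3
dup      -> -3 -3
iadd     -> -6
ineg     -> 6
ineg     -> -6
ineg     -> 6

6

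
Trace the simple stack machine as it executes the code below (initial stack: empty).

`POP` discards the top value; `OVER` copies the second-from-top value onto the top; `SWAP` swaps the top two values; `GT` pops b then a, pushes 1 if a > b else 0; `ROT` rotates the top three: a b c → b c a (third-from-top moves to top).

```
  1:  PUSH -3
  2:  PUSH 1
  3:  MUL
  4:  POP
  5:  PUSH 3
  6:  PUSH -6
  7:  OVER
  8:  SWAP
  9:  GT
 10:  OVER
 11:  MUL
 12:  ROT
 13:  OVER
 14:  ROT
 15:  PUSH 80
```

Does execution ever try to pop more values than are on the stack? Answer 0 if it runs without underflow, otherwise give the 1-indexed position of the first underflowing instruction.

PUSH -3  -3
PUSH 1   -3 1
MUL      -3
POP      (empty)
PUSH 3   3
PUSH -6  3 -6
OVER     3 -6 3
SWAP     3 3 -6
GT       3 1
OVER     3 1 3
MUL      3 3
ROT  — needs 3 operands, stack has 2 → underflow

12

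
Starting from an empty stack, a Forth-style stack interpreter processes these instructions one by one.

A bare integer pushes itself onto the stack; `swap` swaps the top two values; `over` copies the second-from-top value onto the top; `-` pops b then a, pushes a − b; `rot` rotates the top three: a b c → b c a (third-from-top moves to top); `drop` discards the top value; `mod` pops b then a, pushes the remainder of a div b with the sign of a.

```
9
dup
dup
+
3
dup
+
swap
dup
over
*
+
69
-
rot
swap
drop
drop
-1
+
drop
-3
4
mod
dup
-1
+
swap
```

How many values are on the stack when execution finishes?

2

9    → 9
dup  → 9 9
dup  → 9 9 9
+    → 9 18
3    → 9 18 3
dup  → 9 18 3 3
+    → 9 18 6
swap → 9 6 18
dup  → 9 6 18 18
over → 9 6 18 18 18
*    → 9 6 18 324
+    → 9 6 342
69   → 9 6 342 69
-    → 9 6 273
rot  → 6 273 9
swap → 6 9 273
drop → 6 9
drop → 6
-1   → 6 -1
+    → 5
drop → (empty)
-3   → -3
4    → -3 4
mod  → -3
dup  → -3 -3
-1   → -3 -3 -1
+    → -3 -4
swap → -4 -3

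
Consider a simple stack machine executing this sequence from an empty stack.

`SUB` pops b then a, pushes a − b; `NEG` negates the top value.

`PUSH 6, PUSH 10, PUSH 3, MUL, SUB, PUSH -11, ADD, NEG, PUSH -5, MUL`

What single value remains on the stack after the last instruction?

-175

PUSH 6   -> 6
PUSH 10  -> 6 10
PUSH 3   -> 6 10 3
MUL      -> 6 30
SUB      -> -24
PUSH -11 -> -24 -11
ADD      -> -35
NEG      -> 35
PUSH -5  -> 35 -5
MUL      -> -175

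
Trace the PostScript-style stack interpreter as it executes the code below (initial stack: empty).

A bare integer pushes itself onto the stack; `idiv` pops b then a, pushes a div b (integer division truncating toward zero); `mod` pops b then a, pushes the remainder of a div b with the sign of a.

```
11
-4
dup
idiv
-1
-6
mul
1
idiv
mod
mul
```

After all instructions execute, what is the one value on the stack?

11

11   → [11]
-4   → [11, -4]
dup  → [11, -4, -4]
idiv → [11, 1]
-1   → [11, 1, -1]
-6   → [11, 1, -1, -6]
mul  → [11, 1, 6]
1    → [11, 1, 6, 1]
idiv → [11, 1, 6]
mod  → [11, 1]
mul  → [11]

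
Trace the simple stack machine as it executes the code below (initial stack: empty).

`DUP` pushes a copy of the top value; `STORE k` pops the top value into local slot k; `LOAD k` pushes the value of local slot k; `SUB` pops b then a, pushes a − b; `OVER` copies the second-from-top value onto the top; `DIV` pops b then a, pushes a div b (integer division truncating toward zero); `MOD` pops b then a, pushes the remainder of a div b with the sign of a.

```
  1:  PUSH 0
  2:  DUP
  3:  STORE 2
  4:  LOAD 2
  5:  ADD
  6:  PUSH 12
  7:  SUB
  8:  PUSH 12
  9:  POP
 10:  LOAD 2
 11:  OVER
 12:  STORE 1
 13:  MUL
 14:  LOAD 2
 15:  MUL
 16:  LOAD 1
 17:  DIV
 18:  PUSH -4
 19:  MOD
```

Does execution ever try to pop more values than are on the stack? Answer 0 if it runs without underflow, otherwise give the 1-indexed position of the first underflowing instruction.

0

PUSH 0  : [0]
DUP     : [0, 0]
STORE 2 : [0]
LOAD 2  : [0, 0]
ADD     : [0]
PUSH 12 : [0, 12]
SUB     : [-12]
PUSH 12 : [-12, 12]
POP     : [-12]
LOAD 2  : [-12, 0]
OVER    : [-12, 0, -12]
STORE 1 : [-12, 0]
MUL     : [0]
LOAD 2  : [0, 0]
MUL     : [0]
LOAD 1  : [0, -12]
DIV     : [0]
PUSH -4 : [0, -4]
MOD     : [0]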